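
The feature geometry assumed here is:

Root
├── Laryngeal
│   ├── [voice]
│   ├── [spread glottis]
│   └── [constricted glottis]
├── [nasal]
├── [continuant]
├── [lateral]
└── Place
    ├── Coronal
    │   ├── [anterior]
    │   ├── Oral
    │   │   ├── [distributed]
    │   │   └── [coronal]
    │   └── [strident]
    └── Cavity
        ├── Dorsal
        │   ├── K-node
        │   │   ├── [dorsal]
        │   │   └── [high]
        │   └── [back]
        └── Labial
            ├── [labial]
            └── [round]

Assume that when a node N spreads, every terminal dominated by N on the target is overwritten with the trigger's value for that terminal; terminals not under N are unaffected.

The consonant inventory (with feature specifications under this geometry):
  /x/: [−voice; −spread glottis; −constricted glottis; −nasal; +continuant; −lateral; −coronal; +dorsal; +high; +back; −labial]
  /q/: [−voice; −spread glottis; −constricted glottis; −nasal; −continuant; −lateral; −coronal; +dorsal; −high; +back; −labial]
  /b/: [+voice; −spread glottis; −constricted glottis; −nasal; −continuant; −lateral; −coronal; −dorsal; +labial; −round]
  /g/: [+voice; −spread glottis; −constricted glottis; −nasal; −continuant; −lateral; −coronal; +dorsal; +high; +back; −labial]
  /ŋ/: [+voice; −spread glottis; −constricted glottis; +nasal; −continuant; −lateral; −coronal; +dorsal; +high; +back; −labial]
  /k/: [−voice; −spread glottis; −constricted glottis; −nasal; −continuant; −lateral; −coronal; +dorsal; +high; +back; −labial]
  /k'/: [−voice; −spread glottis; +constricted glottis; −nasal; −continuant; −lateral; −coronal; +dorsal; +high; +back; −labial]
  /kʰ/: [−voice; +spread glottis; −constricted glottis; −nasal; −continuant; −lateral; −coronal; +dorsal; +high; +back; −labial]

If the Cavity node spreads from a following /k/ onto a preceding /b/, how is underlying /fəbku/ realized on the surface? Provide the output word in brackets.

Cavity immediately or transitively dominates [dorsal], [high], [back], [labial], [round].
The target acquires /k/'s values for everything under Cavity — [+dorsal], [+high], [+back], [−labial] — while keeping its own [voice], [spread glottis], [constricted glottis], ….
The resulting bundle matches /g/ in the inventory; substituting it for /b/ gives [fəgku].

[fəgku]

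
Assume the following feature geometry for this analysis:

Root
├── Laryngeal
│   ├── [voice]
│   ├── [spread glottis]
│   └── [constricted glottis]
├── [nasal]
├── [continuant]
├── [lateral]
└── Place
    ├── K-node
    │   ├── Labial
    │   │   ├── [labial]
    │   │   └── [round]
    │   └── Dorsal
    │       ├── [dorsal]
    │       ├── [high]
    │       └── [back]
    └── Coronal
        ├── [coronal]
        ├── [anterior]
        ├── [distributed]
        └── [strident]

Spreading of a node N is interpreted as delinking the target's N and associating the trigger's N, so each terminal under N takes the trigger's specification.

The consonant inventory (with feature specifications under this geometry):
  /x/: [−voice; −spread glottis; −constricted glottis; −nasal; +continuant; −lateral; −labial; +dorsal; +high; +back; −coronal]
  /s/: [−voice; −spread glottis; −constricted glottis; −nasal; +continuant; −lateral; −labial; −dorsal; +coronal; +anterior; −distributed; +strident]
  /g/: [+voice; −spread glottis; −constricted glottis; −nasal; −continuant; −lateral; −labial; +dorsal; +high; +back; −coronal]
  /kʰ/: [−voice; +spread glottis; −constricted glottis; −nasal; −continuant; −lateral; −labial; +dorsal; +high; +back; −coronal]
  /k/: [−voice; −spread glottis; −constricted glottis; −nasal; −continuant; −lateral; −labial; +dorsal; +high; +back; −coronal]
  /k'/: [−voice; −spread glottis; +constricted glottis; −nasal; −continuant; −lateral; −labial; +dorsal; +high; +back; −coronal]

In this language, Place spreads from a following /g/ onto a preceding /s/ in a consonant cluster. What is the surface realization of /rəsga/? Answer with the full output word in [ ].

[rəxga]

Terminals under Place in this geometry: [labial], [round], [dorsal], [high], [back], [coronal], [anterior], [distributed], [strident].
After delinking /s/'s Place and linking /g/'s, the affected terminals become [−labial], [+dorsal], [+high], [+back], [−coronal]; [voice], [spread glottis], [constricted glottis], … (outside Place) are retained from /s/.
The resulting bundle matches /x/ in the inventory; substituting it for /s/ gives [rəxga].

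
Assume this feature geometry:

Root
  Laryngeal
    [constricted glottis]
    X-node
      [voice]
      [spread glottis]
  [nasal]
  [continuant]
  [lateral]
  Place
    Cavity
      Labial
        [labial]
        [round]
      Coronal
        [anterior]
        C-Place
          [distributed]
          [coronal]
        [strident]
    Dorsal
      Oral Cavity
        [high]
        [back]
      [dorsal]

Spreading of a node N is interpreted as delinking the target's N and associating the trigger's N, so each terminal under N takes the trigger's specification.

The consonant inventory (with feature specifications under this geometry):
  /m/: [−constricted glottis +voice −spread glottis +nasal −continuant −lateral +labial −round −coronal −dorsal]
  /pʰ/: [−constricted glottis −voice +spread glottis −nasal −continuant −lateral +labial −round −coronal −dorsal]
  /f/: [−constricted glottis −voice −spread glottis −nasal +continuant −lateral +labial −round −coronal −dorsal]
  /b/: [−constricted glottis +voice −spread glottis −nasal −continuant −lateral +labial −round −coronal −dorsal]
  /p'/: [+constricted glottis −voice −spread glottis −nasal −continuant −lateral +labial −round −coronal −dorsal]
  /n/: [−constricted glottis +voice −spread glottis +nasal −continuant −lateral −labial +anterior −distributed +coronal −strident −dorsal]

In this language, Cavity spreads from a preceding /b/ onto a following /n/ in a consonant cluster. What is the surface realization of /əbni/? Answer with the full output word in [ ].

[əbmi]

Terminals under Cavity in this geometry: [labial], [round], [anterior], [distributed], [coronal], [strident].
Spreading Cavity from /b/ onto /n/ replaces those values with /b/'s: [+labial], [−round], [−coronal]. Features outside Cavity ([constricted glottis], [voice], [spread glottis], …) stay as in /n/.
This feature bundle is that of [m], so /əbni/ surfaces as [əbmi].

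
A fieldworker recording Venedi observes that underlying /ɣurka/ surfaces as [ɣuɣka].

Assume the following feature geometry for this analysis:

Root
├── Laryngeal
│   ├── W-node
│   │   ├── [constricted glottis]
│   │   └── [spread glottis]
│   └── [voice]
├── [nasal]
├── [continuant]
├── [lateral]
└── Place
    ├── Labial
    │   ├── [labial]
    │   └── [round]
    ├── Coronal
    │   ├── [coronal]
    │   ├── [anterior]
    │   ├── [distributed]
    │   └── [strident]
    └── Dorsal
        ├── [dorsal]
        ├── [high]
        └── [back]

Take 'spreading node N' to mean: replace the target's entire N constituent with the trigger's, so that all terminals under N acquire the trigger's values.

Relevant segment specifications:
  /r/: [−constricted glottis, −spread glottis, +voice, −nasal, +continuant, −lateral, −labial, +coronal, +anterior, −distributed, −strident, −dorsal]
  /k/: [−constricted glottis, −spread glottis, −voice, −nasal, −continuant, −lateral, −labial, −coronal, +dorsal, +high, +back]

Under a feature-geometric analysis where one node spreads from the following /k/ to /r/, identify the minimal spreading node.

Place

Comparing /r/ with its surface form [ɣ], the features that change are [coronal], [anterior], [distributed], [strident], [dorsal], [high], [back].
The smallest constituent containing every changed terminal is Place — each of its daughters lacks at least one of the affected features.
Delinking /r/'s Place and associating /k/'s Place gives precisely the feature bundle of [ɣ].
Since [voice], [continuant] are preserved even though /k/ disagrees there, no node above Place spread.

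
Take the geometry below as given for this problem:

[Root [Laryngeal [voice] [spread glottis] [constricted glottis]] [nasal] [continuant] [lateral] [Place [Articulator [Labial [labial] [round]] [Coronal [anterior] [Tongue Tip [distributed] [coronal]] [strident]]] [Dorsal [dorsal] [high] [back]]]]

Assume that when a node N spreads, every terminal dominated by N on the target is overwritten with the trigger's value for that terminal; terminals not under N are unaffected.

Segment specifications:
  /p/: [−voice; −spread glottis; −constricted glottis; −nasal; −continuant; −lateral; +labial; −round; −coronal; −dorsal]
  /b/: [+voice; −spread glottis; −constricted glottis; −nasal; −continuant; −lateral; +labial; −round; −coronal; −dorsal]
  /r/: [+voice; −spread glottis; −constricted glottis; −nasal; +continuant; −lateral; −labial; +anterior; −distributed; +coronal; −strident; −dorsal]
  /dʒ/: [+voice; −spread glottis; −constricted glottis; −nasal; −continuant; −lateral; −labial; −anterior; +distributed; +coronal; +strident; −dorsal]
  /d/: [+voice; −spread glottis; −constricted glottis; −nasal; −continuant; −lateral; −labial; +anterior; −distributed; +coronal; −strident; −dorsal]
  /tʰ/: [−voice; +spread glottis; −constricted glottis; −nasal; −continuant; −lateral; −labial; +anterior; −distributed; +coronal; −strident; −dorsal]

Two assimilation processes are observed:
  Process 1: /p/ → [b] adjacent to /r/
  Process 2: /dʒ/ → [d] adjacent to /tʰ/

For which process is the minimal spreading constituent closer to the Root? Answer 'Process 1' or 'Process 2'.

Process 1

Process 1: the feature that changes is [voice]; the minimal node is [voice] (depth 2).
Process 2 alters [anterior], [distributed], [strident]; the lowest common ancestor is Coronal (depth 3 from Root).
Depth 2 < depth 3; Process 1 involves the structurally higher constituent [voice].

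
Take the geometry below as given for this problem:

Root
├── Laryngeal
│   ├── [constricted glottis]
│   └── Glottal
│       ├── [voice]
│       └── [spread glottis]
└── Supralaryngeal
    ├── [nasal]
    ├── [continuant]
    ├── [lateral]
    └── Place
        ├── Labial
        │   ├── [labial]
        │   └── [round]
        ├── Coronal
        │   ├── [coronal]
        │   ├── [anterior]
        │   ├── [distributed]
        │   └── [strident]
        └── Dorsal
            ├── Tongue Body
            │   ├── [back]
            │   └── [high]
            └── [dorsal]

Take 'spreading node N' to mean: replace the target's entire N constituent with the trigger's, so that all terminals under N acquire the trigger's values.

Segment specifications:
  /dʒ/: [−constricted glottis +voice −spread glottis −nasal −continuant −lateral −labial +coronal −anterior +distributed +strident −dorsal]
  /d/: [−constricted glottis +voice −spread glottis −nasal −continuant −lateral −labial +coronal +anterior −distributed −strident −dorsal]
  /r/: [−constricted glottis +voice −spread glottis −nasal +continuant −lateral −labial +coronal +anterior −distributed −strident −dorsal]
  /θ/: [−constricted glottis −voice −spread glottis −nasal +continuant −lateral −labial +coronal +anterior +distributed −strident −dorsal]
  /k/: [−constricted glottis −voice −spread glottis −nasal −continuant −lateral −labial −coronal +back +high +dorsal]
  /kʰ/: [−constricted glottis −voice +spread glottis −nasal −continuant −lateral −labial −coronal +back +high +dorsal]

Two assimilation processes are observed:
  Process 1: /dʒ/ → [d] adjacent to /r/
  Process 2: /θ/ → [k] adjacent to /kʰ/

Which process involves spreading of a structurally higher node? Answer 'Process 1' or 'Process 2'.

In Process 1, [anterior], [distributed], [strident] change, so the minimal spreading node is Coronal at depth 3.
In Process 2, [continuant], [coronal], [anterior], [distributed], [strident], [dorsal], [high], [back] change, so the minimal spreading node is Supralaryngeal at depth 1.
Supralaryngeal (depth 1) sits above Coronal (depth 3), making Process 2 the one with the higher spreading node.

Process 2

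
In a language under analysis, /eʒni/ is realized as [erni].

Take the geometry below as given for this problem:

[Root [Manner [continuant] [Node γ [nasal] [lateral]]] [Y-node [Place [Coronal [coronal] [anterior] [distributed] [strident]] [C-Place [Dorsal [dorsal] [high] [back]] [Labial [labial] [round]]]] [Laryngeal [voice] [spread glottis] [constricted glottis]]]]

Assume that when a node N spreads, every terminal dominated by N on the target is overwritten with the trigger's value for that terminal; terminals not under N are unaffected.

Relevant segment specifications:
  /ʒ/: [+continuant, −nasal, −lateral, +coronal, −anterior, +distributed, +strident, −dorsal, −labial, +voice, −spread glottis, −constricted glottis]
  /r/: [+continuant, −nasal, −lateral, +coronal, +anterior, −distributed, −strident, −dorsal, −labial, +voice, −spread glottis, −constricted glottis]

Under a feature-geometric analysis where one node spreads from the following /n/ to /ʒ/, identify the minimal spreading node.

/ʒ/ and [r] differ in [anterior], [distributed], [strident]; every other specified feature is identical.
These terminals are all dominated by Coronal, and no proper subconstituent of Coronal covers them all; Coronal is their lowest common ancestor.
Delinking /ʒ/'s Coronal and associating /n/'s Coronal gives precisely the feature bundle of [r].
Features on which the two segments disagree outside Coronal, such as [nasal], [continuant], are unchanged — nothing dominating them spread, and Coronal is the minimal sufficient constituent.

Coronal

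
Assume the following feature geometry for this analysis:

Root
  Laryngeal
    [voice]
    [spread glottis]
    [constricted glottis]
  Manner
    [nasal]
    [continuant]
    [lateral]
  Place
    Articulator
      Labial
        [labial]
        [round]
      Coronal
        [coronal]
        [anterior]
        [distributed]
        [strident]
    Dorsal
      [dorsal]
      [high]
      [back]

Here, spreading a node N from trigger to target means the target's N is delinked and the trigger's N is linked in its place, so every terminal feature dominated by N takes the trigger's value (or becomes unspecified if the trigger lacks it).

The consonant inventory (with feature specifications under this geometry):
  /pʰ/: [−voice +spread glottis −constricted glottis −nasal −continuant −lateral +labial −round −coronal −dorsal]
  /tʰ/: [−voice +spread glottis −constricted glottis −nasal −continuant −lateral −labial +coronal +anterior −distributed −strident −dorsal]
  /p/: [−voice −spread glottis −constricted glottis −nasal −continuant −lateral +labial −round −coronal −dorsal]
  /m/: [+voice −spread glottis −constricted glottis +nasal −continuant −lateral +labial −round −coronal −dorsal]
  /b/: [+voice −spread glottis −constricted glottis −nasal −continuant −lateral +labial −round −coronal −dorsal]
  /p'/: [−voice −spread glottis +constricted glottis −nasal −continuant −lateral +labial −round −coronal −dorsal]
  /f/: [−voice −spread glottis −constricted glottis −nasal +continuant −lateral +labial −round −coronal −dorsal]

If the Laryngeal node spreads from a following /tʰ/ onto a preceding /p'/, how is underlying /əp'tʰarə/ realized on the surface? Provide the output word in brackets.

[əpʰtʰarə]

Laryngeal immediately or transitively dominates [voice], [spread glottis], [constricted glottis].
After delinking /p'/'s Laryngeal and linking /tʰ/'s, the affected terminals become [−voice], [+spread glottis], [−constricted glottis]; [nasal], [continuant], [lateral], … (outside Laryngeal) are retained from /p'/.
The resulting bundle matches /pʰ/ in the inventory; substituting it for /p'/ gives [əpʰtʰarə].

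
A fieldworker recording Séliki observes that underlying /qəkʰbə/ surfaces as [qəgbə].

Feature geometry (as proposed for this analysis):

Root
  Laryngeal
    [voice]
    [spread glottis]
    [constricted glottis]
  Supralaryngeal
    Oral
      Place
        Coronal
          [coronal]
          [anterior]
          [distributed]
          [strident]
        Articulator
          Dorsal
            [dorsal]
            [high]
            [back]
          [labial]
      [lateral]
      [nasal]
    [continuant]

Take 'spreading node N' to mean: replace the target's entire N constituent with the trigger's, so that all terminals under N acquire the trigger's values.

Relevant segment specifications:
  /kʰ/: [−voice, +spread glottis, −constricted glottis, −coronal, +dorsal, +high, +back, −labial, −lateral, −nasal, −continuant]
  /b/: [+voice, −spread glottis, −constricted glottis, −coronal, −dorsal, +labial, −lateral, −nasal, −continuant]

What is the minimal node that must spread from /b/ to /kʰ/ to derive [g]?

Laryngeal

Comparing /kʰ/ with its surface form [g], the features that change are [voice], [spread glottis].
Tracing each changed feature up the tree, the paths first meet at Laryngeal; any lower node misses at least one of them.
Spreading Laryngeal from /b/ overwrites each of those terminals with /b/'s values, yielding exactly [g].
Had Root spread, [labial], [dorsal] would have taken /b/'s values; they stay as in /kʰ/, confirming the spreading constituent is exactly Laryngeal.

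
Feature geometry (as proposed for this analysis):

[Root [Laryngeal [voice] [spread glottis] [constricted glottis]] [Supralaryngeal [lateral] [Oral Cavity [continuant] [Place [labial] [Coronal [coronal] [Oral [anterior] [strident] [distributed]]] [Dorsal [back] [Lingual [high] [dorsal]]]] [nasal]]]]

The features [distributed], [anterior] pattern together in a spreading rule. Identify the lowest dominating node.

[distributed] is immediately dominated by Oral.
[anterior] is immediately dominated by Oral.
The lowest node appearing on every path is Oral; each proper daughter of Oral fails to dominate at least one of the listed features.

Oral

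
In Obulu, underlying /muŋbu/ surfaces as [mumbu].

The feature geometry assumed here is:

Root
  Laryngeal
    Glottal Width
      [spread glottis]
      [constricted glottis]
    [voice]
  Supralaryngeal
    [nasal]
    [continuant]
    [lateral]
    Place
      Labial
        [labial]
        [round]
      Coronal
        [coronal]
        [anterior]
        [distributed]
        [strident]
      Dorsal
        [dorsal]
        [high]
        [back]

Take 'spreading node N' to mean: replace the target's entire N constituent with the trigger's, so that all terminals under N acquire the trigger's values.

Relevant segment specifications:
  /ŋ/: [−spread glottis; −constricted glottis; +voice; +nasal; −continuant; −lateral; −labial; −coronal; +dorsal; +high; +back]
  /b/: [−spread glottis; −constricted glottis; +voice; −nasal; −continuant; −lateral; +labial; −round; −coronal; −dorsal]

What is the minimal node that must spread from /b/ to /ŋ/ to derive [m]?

Place

/ŋ/ and [m] differ in [labial], [round], [dorsal], [high], [back]; every other specified feature is identical.
The smallest constituent containing every changed terminal is Place — each of its daughters lacks at least one of the affected features.
Delinking /ŋ/'s Place and associating /b/'s Place gives precisely the feature bundle of [m].
Had Supralaryngeal or a higher node spread, [nasal] would have taken /b/'s value; it stays as in /ŋ/, confirming the spreading constituent is exactly Place.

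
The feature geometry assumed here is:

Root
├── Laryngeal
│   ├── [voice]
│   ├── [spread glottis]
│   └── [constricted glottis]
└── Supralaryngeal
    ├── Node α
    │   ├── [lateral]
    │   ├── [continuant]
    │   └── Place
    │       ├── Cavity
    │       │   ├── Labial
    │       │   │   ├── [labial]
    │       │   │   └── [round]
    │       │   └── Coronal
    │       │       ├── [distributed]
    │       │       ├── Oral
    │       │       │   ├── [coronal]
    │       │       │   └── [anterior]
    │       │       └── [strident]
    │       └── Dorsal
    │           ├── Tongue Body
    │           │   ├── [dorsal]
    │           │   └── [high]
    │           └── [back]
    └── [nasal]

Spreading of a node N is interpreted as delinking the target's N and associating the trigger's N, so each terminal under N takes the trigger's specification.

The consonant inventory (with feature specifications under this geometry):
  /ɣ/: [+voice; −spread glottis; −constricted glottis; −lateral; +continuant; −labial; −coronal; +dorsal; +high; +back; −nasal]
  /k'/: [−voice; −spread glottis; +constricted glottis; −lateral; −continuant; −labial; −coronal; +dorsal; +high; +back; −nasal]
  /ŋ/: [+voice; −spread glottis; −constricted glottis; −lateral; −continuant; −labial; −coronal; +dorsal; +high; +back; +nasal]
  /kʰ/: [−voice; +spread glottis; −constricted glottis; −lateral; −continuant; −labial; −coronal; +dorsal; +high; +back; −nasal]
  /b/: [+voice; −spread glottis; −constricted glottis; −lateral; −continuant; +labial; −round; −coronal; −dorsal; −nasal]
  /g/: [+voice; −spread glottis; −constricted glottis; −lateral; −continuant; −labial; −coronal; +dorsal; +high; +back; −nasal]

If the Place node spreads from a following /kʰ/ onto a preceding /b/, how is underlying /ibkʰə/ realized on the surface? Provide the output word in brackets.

[igkʰə]

The Place node dominates the terminals [labial], [round], [distributed], [coronal], [anterior], [strident], [dorsal], [high], [back].
The target acquires /kʰ/'s values for everything under Place — [−labial], [−coronal], [+dorsal], [+high], [+back] — while keeping its own [voice], [spread glottis], [constricted glottis], ….
This feature bundle is that of [g], so /ibkʰə/ surfaces as [igkʰə].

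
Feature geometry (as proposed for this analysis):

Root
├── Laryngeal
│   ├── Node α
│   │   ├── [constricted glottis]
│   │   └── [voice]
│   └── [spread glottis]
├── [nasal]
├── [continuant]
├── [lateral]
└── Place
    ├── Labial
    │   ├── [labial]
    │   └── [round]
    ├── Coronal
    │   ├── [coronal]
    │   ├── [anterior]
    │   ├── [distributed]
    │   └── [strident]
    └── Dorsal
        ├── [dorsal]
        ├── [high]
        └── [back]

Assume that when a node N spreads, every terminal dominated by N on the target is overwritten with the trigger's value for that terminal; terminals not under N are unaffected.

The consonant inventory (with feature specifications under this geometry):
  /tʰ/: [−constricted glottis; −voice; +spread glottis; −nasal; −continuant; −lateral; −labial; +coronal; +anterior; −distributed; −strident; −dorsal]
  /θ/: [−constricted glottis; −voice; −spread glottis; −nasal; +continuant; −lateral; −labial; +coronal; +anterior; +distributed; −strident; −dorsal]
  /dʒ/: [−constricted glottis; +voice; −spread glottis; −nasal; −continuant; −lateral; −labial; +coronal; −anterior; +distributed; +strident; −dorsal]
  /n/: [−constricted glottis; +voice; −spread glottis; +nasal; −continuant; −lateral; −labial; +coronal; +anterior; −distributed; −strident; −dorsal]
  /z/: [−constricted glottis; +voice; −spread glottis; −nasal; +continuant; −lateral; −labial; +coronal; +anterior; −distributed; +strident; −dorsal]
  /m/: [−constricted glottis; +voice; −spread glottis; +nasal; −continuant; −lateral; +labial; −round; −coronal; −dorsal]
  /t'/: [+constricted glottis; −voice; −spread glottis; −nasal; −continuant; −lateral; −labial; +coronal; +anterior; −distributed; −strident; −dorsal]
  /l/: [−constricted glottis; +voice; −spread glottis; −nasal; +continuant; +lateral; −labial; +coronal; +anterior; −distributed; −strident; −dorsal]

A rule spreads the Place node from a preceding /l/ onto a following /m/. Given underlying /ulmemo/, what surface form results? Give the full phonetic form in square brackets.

Terminals under Place in this geometry: [labial], [round], [coronal], [anterior], [distributed], [strident], [dorsal], [high], [back].
Spreading Place from /l/ onto /m/ replaces those values with /l/'s: [−labial], [+coronal], [+anterior], [−distributed], [−strident], [−dorsal]. Features outside Place ([constricted glottis], [voice], [spread glottis], …) stay as in /m/.
The resulting bundle matches /n/ in the inventory; substituting it for /m/ gives [ulnemo].

[ulnemo]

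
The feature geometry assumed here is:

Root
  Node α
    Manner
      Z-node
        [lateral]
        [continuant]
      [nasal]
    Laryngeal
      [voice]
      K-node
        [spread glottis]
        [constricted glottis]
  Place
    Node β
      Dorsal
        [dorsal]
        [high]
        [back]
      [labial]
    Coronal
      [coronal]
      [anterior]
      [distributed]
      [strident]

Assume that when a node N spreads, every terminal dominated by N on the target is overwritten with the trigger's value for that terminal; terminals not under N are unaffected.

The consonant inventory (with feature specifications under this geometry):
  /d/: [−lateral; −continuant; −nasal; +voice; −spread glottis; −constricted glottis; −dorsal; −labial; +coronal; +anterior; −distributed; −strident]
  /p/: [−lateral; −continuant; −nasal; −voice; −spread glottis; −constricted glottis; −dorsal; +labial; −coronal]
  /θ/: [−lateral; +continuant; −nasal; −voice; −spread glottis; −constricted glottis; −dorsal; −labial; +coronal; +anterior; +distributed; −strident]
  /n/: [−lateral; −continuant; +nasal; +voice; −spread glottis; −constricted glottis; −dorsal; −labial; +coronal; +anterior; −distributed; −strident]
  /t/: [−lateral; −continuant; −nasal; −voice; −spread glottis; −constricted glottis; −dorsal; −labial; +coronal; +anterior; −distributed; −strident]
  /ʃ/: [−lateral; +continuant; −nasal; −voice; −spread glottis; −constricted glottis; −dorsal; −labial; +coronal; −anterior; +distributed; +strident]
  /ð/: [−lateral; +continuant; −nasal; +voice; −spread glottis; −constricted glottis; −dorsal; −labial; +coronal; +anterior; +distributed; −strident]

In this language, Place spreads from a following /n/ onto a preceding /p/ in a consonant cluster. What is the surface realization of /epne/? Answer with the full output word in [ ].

The Place node dominates the terminals [dorsal], [high], [back], [labial], [coronal], [anterior], [distributed], [strident].
After delinking /p/'s Place and linking /n/'s, the affected terminals become [−dorsal], [−labial], [+coronal], [+anterior], [−distributed], [−strident]; [lateral], [continuant], [nasal], … (outside Place) are retained from /p/.
The resulting bundle matches /t/ in the inventory; substituting it for /p/ gives [etne].

[etne]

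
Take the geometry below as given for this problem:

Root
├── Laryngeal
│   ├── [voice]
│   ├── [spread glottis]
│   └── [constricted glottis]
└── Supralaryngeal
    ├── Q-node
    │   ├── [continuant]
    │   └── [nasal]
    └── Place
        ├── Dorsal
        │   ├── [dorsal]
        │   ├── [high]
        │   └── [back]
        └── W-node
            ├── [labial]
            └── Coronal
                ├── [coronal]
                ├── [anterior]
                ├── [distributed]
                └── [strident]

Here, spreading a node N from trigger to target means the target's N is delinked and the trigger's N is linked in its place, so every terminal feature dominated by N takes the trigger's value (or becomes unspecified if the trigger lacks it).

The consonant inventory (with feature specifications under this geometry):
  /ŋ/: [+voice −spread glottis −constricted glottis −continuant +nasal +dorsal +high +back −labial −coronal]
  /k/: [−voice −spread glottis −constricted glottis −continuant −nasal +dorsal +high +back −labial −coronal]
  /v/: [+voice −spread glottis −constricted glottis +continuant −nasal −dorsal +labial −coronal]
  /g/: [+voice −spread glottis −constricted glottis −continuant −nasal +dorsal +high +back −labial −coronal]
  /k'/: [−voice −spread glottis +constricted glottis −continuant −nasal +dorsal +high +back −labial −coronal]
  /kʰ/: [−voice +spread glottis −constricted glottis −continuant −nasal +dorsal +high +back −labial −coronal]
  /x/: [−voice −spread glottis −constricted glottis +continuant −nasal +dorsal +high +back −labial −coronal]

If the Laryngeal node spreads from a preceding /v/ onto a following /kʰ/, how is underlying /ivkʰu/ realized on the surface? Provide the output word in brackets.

Laryngeal immediately or transitively dominates [voice], [spread glottis], [constricted glottis].
The target acquires /v/'s values for everything under Laryngeal — [+voice], [−spread glottis], [−constricted glottis] — while keeping its own [continuant], [nasal], [dorsal], ….
The resulting bundle matches /g/ in the inventory; substituting it for /kʰ/ gives [ivgu].

[ivgu]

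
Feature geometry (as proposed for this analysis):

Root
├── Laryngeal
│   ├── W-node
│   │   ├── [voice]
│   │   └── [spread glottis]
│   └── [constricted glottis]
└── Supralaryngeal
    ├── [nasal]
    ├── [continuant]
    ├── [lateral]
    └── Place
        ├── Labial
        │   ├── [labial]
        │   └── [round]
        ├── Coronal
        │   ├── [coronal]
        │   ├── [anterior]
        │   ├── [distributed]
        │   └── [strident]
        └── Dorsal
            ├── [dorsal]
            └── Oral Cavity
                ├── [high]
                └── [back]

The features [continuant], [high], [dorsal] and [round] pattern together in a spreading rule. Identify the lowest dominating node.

Supralaryngeal

[continuant] lies under Supralaryngeal (below Supralaryngeal).
[high] lies under Oral Cavity (below Supralaryngeal).
[dorsal] lies under Dorsal (below Supralaryngeal).
[round]: Root / Supralaryngeal / Place / Labial / [round].
The listed terminals split across distinct daughters of Supralaryngeal, so Supralaryngeal itself is the smallest node containing them all.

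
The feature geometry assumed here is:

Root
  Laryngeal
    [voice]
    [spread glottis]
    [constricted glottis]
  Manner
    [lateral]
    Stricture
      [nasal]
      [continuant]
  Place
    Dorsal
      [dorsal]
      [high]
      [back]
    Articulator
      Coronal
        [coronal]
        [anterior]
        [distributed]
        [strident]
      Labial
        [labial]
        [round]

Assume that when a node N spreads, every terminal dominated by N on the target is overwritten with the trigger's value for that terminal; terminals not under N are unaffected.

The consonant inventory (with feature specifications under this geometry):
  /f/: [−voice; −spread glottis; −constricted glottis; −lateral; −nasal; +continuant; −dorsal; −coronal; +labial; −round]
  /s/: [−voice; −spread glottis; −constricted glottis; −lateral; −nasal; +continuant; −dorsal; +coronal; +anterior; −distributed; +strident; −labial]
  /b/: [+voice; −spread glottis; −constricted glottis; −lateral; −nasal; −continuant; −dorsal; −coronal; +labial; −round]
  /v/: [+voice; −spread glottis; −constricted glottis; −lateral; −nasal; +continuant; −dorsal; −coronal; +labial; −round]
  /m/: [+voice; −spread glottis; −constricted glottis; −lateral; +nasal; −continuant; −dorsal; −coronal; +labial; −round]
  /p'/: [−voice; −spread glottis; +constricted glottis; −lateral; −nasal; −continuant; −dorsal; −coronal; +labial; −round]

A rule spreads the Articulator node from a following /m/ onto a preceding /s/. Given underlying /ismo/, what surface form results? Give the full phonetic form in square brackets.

[ifmo]

Terminals under Articulator in this geometry: [coronal], [anterior], [distributed], [strident], [labial], [round].
After delinking /s/'s Articulator and linking /m/'s, the affected terminals become [−coronal], [+labial], [−round]; [voice], [spread glottis], [constricted glottis], … (outside Articulator) are retained from /s/.
Among the inventory, only /f/ has exactly this specification, giving the surface form [ifmo].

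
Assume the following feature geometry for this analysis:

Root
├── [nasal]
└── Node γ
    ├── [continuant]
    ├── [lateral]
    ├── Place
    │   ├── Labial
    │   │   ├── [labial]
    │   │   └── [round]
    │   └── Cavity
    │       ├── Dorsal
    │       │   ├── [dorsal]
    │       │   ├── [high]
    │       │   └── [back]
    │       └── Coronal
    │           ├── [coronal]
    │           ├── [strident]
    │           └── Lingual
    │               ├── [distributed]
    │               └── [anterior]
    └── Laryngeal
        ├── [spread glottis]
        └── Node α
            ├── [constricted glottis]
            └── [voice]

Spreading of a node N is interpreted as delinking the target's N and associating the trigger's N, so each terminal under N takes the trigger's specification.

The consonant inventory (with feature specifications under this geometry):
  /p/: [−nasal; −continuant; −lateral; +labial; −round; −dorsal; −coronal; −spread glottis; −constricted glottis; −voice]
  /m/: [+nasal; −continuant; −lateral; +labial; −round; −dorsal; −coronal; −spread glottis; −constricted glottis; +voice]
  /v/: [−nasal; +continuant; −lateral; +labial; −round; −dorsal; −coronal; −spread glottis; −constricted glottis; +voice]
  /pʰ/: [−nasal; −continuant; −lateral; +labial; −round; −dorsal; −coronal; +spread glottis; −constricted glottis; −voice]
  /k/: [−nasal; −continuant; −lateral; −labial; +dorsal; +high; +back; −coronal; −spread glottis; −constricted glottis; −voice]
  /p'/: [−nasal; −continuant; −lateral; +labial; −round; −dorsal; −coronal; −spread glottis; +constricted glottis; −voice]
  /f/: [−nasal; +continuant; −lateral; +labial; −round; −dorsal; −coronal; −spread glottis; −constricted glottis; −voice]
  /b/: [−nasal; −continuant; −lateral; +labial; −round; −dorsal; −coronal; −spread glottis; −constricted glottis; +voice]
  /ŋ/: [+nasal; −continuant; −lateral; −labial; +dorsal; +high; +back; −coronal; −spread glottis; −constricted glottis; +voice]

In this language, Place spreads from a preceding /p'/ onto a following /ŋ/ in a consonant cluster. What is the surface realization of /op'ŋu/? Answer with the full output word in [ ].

Place immediately or transitively dominates [labial], [round], [dorsal], [high], [back], [coronal], [strident], [distributed], [anterior].
The target acquires /p'/'s values for everything under Place — [+labial], [−round], [−dorsal], [−coronal] — while keeping its own [nasal], [continuant], [lateral], ….
The resulting bundle matches /m/ in the inventory; substituting it for /ŋ/ gives [op'mu].

[op'mu]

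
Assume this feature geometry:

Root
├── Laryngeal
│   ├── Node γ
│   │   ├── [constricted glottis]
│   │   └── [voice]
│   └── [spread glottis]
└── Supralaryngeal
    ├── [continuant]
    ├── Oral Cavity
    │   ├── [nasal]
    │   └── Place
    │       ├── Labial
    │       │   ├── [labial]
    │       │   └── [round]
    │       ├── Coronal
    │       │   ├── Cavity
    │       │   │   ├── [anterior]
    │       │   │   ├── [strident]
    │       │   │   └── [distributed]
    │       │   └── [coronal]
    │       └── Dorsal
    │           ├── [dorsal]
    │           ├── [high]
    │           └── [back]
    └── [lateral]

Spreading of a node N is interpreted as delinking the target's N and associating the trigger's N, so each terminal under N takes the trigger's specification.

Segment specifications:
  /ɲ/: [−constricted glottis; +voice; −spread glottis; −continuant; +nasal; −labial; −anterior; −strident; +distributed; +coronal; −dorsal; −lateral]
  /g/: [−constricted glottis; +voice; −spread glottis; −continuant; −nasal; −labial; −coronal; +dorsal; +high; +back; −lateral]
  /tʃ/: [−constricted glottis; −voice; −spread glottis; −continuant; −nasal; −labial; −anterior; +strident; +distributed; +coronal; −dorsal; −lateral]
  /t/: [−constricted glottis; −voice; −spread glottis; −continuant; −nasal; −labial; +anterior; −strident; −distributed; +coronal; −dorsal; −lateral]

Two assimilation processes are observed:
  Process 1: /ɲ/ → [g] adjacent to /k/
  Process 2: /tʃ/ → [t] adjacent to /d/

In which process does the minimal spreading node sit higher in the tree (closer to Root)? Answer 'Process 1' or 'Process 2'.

Process 1: the features that change are [nasal], [coronal], [anterior], [distributed], [strident], [dorsal], [high], [back]; the minimal node is Oral Cavity (depth 2).
Process 2: the features that change are [anterior], [distributed], [strident]; the minimal node is Cavity (depth 5).
Depth 2 < depth 5; Process 1 involves the structurally higher constituent Oral Cavity.

Process 1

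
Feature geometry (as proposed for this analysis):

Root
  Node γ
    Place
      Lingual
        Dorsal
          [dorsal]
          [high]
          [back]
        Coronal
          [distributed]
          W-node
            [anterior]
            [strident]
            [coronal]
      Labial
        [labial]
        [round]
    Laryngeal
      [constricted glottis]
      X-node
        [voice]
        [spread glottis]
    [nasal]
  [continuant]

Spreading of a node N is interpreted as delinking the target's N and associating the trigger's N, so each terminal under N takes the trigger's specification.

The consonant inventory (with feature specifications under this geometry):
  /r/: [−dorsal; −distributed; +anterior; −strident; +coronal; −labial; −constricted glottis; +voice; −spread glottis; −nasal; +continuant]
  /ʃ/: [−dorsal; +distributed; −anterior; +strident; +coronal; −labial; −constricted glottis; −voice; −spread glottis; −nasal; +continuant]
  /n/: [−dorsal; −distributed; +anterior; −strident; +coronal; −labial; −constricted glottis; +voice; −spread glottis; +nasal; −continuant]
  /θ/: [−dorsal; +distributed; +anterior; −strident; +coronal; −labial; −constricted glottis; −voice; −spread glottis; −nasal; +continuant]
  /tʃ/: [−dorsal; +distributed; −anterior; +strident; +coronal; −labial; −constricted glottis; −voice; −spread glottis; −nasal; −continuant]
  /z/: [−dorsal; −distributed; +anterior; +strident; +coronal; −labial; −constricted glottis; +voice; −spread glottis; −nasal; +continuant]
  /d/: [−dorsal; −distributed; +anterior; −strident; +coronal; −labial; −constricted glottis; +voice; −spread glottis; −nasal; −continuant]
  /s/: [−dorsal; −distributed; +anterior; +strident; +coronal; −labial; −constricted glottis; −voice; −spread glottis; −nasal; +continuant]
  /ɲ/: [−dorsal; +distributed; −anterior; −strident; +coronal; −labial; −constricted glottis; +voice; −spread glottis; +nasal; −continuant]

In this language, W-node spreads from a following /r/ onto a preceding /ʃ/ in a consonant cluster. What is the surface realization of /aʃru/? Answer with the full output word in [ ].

[aθru]

The W-node node dominates the terminals [anterior], [strident], [coronal].
The target acquires /r/'s values for everything under W-node — [+anterior], [−strident], [+coronal] — while keeping its own [dorsal], [distributed], [labial], ….
Among the inventory, only /θ/ has exactly this specification, giving the surface form [aθru].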